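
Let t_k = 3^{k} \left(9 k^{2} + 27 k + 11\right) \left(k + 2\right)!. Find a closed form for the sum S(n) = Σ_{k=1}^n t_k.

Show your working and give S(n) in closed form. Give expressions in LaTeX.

S(n) = 9 \cdot 3^{n} n \left(n + 3\right)! + 3 \cdot 3^{n} \left(n + 3\right)! - 18

Compute t_(k+1)/t_k: get 3*(9*k**3 + 72*k**2 + 182*k + 141)/(9*k**2 + 27*k + 11).
A = 3*k + 9, B = 1, C = k**2 + 3*k + 11/9.
Set up (3*k + 9)·f(k+1) − (1)·f(k) − (k**2 + 3*k + 11/9) = 0.
deg f ≤ 1 (via 1,0,2).
Coefficient equations give f(k) = (3*k - 2)/9.
Then R = B(k−1)f/C = (3*k - 2)/(9*k**2 + 27*k + 11), so s_k = R(k)·t_k = 3**k*(3*k - 2)*factorial(k + 2).
s_(k+1) − s_k = 3**k*(9*k**2 + 27*k + 11)*factorial(k + 2) = t_k.
Σ_(k=1)^n t_k = s_(n+1) − s_(1) = (3**(n + 1)*(3*n + 1)*factorial(n + 3)) − (18), i.e. 9*3**n*n*factorial(n + 3) + 3*3**n*factorial(n + 3) - 18.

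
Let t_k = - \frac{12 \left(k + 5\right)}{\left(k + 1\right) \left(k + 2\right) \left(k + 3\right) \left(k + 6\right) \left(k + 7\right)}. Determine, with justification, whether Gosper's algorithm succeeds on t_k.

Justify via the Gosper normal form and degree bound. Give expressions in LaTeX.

t_(k+1)/t_k = (k + 1)*(k + 6)**2/((k + 4)*(k + 5)*(k + 8)).
Gosper form: A/B · C(k+1)/C(k) with A=k + 1, B=k + 8, C=k**3 + 14*k**2 + 65*k + 100.
Set up (k + 1)·f(k+1) − (k + 7)·f(k) − (k**3 + 14*k**2 + 65*k + 100) = 0.
Bound: deg f ≤ 6.
Solve for f: f(k) = k*(k + 3)*(k + 4)**2*(k + 5)**2/36 (degree 6 ≤ 6).
Get s_k = R·t_k = k*(-k**2 - 9*k - 20)/(3*(k**3 + 9*k**2 + 20*k + 12)) with R(k) = B(k−1)f(k)/C(k) = k*(k + 3)*(k + 4)*(k + 7)/36.
Verify: 12*(-k - 5)/(k**5 + 19*k**4 + 131*k**3 + 401*k**2 + 540*k + 252) matches t_k.

Yes. s_k = \frac{k \left(- k^{2} - 9 k - 20\right)}{3 \left(k^{3} + 9 k^{2} + 20 k + 12\right)}.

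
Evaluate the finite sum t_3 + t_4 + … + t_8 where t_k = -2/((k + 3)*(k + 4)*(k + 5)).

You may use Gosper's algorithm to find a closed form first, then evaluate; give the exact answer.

Σ = -19/1092

The ratio is (k + 3)/(k + 6).
Factor: A=k + 3; B=k + 6; C=1.
Key eq: (k + 3)·f(k+1) = (k + 5)·f(k) + (1).
Degrees (1,1,0) ⇒ d ≤ 2.
A polynomial solution: f(k) = k*(k + 7)/24.
Get s_k = R·t_k = k*(-k - 7)/(12*(k + 3)*(k + 4)) with R(k) = B(k−1)f(k)/C(k) = k*(k + 5)*(k + 7)/24.
Check: Δs_k = -2/(k**3 + 12*k**2 + 47*k + 60). ✓
Evaluate s at k=9 and k=3: -1/13 and -5/84; difference -19/1092.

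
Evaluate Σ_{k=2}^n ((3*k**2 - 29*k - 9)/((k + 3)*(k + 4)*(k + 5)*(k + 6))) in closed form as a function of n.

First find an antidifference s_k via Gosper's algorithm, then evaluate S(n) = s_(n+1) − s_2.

The ratio is (k + 3)*(29*k - 3*(k + 1)**2 + 38)/((k + 7)*(-3*k**2 + 29*k + 9)).
Factor: A=k + 3; B=k + 7; C=k**2 - 29*k/3 - 3.
Solve (k + 3)·f(k+1) − (k + 6)·f(k) = k**2 - 29*k/3 - 3.
Bound: deg f ≤ 3.
Match coefficients ⇒ f(k) = -k*(k**2 + 57*k - 13)/45.
Get s_k = R·t_k = k*(-k**2 - 57*k + 13)/(15*(k + 3)*(k + 4)*(k + 5)) with R(k) = B(k−1)f(k)/C(k) = -k*(k + 6)*(k**2 + 57*k - 13)/(15*(3*k**2 - 29*k - 9)).
Check: Δs_k = (3*k**2 - 29*k - 9)/(k**4 + 18*k**3 + 119*k**2 + 342*k + 360). ✓
s_(n+1) = (-n**3 - 60*n**2 - 104*n - 45)/(15*(n**3 + 15*n**2 + 74*n + 120)) and s_(2) = -1/15, so S(n) = (-3*n**2 - 2*n + 5)/(n**3 + 15*n**2 + 74*n + 120).

S(n) = (-3*n**2 - 2*n + 5)/(n**3 + 15*n**2 + 74*n + 120)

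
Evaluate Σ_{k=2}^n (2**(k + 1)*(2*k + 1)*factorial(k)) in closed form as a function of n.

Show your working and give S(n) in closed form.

r(k) = 2*(k + 1)*(2*k + 3)/(2*k + 1) after simplifying.
Factor: A=2*k + 2; B=1; C=k + 1/2.
Need (2*k + 2)·f(k+1) − (1)·f(k) = k + 1/2.
d = 0 from the (1,0,1) case.
Coefficient equations give f(k) = 1/2.
Then R = B(k−1)f/C = 1/(2*k + 1), so s_k = R(k)·t_k = 2**(k + 1)*factorial(k).
s_(k+1) − s_k = 2**(k + 1)*(2*k + 1)*factorial(k) = t_k.
Σ_(k=2)^n t_k = s_(n+1) − s_(2) = (2**(n + 2)*factorial(n + 1)) − (16), i.e. 4*2**n*factorial(n + 1) - 16.

S(n) = 4*2**n*factorial(n + 1) - 16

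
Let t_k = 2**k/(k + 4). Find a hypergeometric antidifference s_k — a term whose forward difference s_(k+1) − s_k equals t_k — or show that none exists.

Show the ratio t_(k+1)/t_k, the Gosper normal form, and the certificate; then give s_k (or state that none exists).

The ratio is 2*(k + 4)/(k + 5).
So A=2*k + 8 and B=k + 5, with C=1.
Set up (2*k + 8)·f(k+1) − (k + 4)·f(k) − (1) = 0.
d = -1 from the (1,1,0) case.
deg f ≤ -1 is impossible — no certificate.

none — t_k is not Gosper-summable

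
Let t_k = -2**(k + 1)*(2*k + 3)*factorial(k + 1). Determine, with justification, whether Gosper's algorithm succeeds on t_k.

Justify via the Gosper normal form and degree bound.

Yes. s_k = -2**(k + 1)*factorial(k + 1).

t_(k+1)/t_k = 2*(k + 2)*(2*k + 5)/(2*k + 3).
Take A(k)=2*k + 4, B(k)=1, C(k)=k + 3/2.
f must satisfy (2*k + 4)·f(k+1) − (1)·f(k) = k + 3/2.
d = 0 from the (1,0,1) case.
Match coefficients ⇒ f(k) = 1/2.
Then R = B(k−1)f/C = 1/(2*k + 3), so s_k = R(k)·t_k = -2**(k + 1)*factorial(k + 1).
Check: Δs_k = -2**(k + 1)*(2*k + 3)*factorial(k + 1). ✓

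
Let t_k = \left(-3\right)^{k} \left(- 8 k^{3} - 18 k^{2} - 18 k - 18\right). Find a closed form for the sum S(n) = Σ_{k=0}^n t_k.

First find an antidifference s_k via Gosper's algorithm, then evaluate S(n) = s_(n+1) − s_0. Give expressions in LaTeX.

S(n) = - 6 \left(-3\right)^{n} n^{3} - 18 \left(-3\right)^{n} n^{2} - 18 \left(-3\right)^{n} n - 15 \left(-3\right)^{n} - 3

Ratio r(k) = 3*(-4*k**3 - 21*k**2 - 39*k - 31)/(4*k**3 + 9*k**2 + 9*k + 9).
Take A(k)=-3, B(k)=1, C(k)=k**3 + 9*k**2/4 + 9*k/4 + 9/4.
Need (-3)·f(k+1) − (1)·f(k) = k**3 + 9*k**2/4 + 9*k/4 + 9/4.
Bound: deg f ≤ 3.
Coefficient equations give f(k) = -(2*k**3 + 3)/8.
So s_k = (B(k−1)f/C)·t_k = (-(2*k**3 + 3)/(2*(4*k**3 + 9*k**2 + 9*k + 9)))·t_k = (-3)**k*(2*k**3 + 3).
s_(k+1) − s_k = 2*(-3)**k*(-k**3 - 3*(k + 1)**3 - 6) = t_k.
Σ_(k=0)^n t_k = s_(n+1) − s_(0) = ((-3)**(n + 1)*(2*n**3 + 6*n**2 + 6*n + 5)) − (3), i.e. -6*(-3)**n*n**3 - 18*(-3)**n*n**2 - 18*(-3)**n*n - 15*(-3)**n - 3.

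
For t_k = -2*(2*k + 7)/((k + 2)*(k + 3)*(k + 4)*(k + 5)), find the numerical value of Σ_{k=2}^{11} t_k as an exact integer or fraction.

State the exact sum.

Step 1: r(k) = (k + 2)*(2*k + 9)/((k + 6)*(2*k + 7)).
Take A(k)=k + 2, B(k)=k + 6, C(k)=k + 7/2.
f must satisfy (k + 2)·f(k+1) − (k + 5)·f(k) = k + 7/2.
Bound: deg f ≤ 3.
A polynomial solution: f(k) = k*(k + 3)*(k + 6)/16.
Get s_k = R·t_k = k*(-k - 6)/(4*(k**2 + 6*k + 8)) with R(k) = B(k−1)f(k)/C(k) = k*(k + 3)*(k + 5)*(k + 6)/(8*(2*k + 7)).
Verify: 2*(-2*k - 7)/(k**4 + 14*k**3 + 71*k**2 + 154*k + 120) matches t_k.
Σ_(k=2)^(11) t_k = s_(12) − s_(2) = -27/112 − (-1/6) = -25/336.

Σ = -25/336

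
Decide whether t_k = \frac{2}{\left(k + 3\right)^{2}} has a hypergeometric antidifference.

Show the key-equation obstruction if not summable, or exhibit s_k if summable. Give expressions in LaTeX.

No — the linear system for f has no solution.

The ratio is (k + 3)**2/(k + 4)**2.
So A=k**2 + 6*k + 9 and B=k**2 + 8*k + 16, with C=1.
Key eq: (k**2 + 6*k + 9)·f(k+1) = (k**2 + 6*k + 9)·f(k) + (1).
deg f ≤ 0 (via 2,2,0).
Put f(k) = c0: A·f(k+1) − B(k−1)·f(k) − C = -1; need -1 = 0 — inconsistent ⇒ no f, not summable.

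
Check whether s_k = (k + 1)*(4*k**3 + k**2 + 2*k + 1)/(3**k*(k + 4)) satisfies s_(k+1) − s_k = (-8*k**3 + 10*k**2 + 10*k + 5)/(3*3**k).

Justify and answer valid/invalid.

s_(k+1) = (k + 2)*(2*k + 4*(k + 1)**3 + (k + 1)**2 + 3)/(3*3**k*(k + 5))
s_(k+1) − s_k = (-8*k**5 - 38*k**4 + 42*k**3 + 154*k**2 + 128*k + 49)/(3*3**k*(k**2 + 9*k + 20))
(s_(k+1) − s_k) − t_k = (8*k**4 + 34*k**3 - 47*k**2 - 39*k - 17)/(3**k*(k**2 + 9*k + 20))

Invalid: residual (8*k**4 + 34*k**3 - 47*k**2 - 39*k - 17)/(3**k*(k**2 + 9*k + 20)) ≠ 0.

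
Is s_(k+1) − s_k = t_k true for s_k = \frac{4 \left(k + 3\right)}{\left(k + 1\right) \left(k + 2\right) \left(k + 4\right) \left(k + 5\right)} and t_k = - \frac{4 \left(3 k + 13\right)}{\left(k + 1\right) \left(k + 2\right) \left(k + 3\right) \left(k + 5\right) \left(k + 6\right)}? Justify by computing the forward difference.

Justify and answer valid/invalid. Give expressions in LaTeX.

s_(k+1) = 4*(k + 4)/((k + 2)*(k + 3)*(k + 5)*(k + 6))
s_(k+1) − s_k = 4*(-3*k**2 - 21*k - 38)/(k**6 + 21*k**5 + 175*k**4 + 735*k**3 + 1624*k**2 + 1764*k + 720)
(s_(k+1) − s_k) − t_k = 8*(2*k + 7)/(k**6 + 21*k**5 + 175*k**4 + 735*k**3 + 1624*k**2 + 1764*k + 720)

Invalid: residual \frac{8 \left(2 k + 7\right)}{k^{6} + 21 k^{5} + 175 k^{4} + 735 k^{3} + 1624 k^{2} + 1764 k + 720} ≠ 0.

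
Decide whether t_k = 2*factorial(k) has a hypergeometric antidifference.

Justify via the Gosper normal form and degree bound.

The ratio is k + 1.
A = k + 1, B = 1, C = 1.
Solve (k + 1)·f(k+1) − (1)·f(k) = 1.
Bound: deg f ≤ -1.
Negative degree bound (-1): no f exists, t_k not Gosper-summable.

No. Not Gosper-summable.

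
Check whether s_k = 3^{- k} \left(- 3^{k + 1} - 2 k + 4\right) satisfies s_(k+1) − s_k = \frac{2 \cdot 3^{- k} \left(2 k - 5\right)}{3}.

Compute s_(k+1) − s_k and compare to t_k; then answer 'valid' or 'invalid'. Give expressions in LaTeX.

s_(k+1) = (-9*3**k - 2*k + 2)/(3*3**k)
s_(k+1) − s_k = 2*(2*k - 5)/(3*3**k)
(s_(k+1) − s_k) − t_k = 0

valid; difference matches t_k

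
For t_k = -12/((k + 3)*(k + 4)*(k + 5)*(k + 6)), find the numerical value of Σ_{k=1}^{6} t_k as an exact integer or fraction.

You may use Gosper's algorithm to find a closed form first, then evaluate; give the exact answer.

r(k) = (k + 3)/(k + 7) after simplifying.
Take A(k)=k + 3, B(k)=k + 7, C(k)=1.
Need (k + 3)·f(k+1) − (k + 6)·f(k) = 1.
Degrees (1,1,0) ⇒ d ≤ 3.
Coefficient equations give f(k) = k*(k**2 + 12*k + 47)/180.
Certificate R = B(k−1)f/C = k*(k + 6)*(k**2 + 12*k + 47)/180 gives s_k = k*(-k**2 - 12*k - 47)/(15*(k + 3)*(k + 4)*(k + 5)).
Check: Δs_k = -12/(k**4 + 18*k**3 + 119*k**2 + 342*k + 360). ✓
Σ_(k=1)^(6) t_k = s_(7) − s_(1) = -7/110 − (-1/30) = -1/33.

Σ = -1/33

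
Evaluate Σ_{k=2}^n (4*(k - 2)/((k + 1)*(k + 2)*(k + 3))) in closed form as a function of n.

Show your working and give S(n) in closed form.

S(n) = (n**2 - 3*n + 2)/(2*(n**2 + 5*n + 6))

t_(k+1)/t_k = (k - 1)*(k + 1)/((k - 2)*(k + 4)).
Gosper form: A/B · C(k+1)/C(k) with A=k + 1, B=k + 4, C=k - 2.
Key eq: (k + 1)·f(k+1) = (k + 3)·f(k) + (k - 2).
From deg A=1, deg B=1, deg C=1: d=2.
Solving with deg f ≤ 2: f(k) = -k*(k + 7)/4.
Get s_k = R·t_k = k*(-k - 7)/((k + 1)*(k + 2)) with R(k) = B(k−1)f(k)/C(k) = -k*(k + 3)*(k + 7)/(4*(k - 2)).
Δs = 4*(k - 2)/(k**3 + 6*k**2 + 11*k + 6), as required.
Σ_(k=2)^n t_k = s_(n+1) − s_(2) = ((-n**2 - 9*n - 8)/(n**2 + 5*n + 6)) − (-3/2), i.e. (n**2 - 3*n + 2)/(2*(n**2 + 5*n + 6)).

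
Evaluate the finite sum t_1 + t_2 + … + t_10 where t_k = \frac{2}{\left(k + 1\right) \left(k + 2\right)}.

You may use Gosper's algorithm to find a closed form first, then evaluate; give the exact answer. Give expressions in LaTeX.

Step 1: r(k) = (k + 1)/(k + 3).
A = k + 1, B = k + 3, C = 1.
f must satisfy (k + 1)·f(k+1) − (k + 2)·f(k) = 1.
Bound: deg f ≤ 1.
Solve for f: f(k) = k (degree 1 ≤ 1).
R(k) = B(k−1)·f(k)/C(k) = k*(k + 2); s_k = R·t_k = 2*k/(k + 1).
Δs = 2/(k**2 + 3*k + 2), as required.
Evaluate s at k=11 and k=1: 11/6 and 1; difference 5/6.

Σ = 5/6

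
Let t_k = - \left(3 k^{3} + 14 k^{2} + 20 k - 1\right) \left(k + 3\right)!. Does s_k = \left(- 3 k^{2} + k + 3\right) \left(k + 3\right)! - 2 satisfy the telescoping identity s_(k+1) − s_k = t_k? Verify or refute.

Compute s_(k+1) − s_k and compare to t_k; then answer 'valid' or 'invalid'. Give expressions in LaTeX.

valid; difference matches t_k

s_(k+1) = (k - 3*(k + 1)**2 + 4)*factorial(k + 4) - 2
s_(k+1) − s_k = -(3*k**3 + 14*k**2 + 20*k - 1)*factorial(k + 3)
(s_(k+1) − s_k) − t_k = 0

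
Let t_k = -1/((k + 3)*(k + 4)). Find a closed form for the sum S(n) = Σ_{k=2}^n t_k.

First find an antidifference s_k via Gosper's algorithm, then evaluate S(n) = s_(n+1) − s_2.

The ratio is (k + 3)/(k + 5).
A = k + 3, B = k + 5, C = 1.
f must satisfy (k + 3)·f(k+1) − (k + 4)·f(k) = 1.
From deg A=1, deg B=1, deg C=0: d=1.
Coefficient equations give f(k) = k/3.
Get s_k = R·t_k = -k/(3*k + 9) with R(k) = B(k−1)f(k)/C(k) = k*(k + 4)/3.
Check: Δs_k = -1/(k**2 + 7*k + 12). ✓
Telescope: S(n) = s_(n+1) − s_(2) = (-n - 1)/(3*(n + 4)) − (-2/15) = (1 - n)/(5*(n + 4)).

S(n) = (1 - n)/(5*(n + 4))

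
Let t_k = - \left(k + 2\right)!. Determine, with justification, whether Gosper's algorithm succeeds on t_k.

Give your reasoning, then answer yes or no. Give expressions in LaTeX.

The ratio is k + 3.
A = k + 3, B = 1, C = 1.
f must satisfy (k + 3)·f(k+1) − (1)·f(k) = 1.
From deg A=1, deg B=0, deg C=0: d=-1.
d = -1 < 0 ⇒ no nonzero polynomial f; not summable.

No. Not Gosper-summable.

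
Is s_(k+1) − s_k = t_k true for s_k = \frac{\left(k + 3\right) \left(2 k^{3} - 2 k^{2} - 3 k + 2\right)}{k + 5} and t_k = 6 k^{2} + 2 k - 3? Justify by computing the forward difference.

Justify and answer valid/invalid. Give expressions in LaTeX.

s_(k+1) = (2*k**4 + 12*k**3 + 15*k**2 - 5*k - 4)/(k + 6)
s_(k+1) − s_k = (6*k**4 + 60*k**3 + 131*k**2 + 7*k - 56)/(k**2 + 11*k + 30)
(s_(k+1) − s_k) − t_k = 2*(-4*k**3 - 34*k**2 - 10*k + 17)/(k**2 + 11*k + 30)

Invalid: residual \frac{2 \left(- 4 k^{3} - 34 k^{2} - 10 k + 17\right)}{k^{2} + 11 k + 30} ≠ 0.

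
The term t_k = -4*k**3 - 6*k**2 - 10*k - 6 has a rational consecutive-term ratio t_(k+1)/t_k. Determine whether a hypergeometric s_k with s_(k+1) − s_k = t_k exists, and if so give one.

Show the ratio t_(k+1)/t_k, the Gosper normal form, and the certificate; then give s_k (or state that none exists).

s_k = k*(-k**3 - 3*k - 2)

Step 1: r(k) = (2*k**3 + 9*k**2 + 17*k + 13)/(2*k**3 + 3*k**2 + 5*k + 3).
Factor: A=1; B=1; C=k**3 + 3*k**2/2 + 5*k/2 + 3/2.
Need (1)·f(k+1) − (1)·f(k) = k**3 + 3*k**2/2 + 5*k/2 + 3/2.
deg f ≤ 4 (via 0,0,3).
Solving with deg f ≤ 4: f(k) = k*(k**3 + 3*k + 2)/4.
Get s_k = R·t_k = k*(-k**3 - 3*k - 2) with R(k) = B(k−1)f(k)/C(k) = k*(k**3 + 3*k + 2)/(2*(2*k**3 + 3*k**2 + 5*k + 3)).
Check: Δs_k = -4*k**3 - 6*k**2 - 10*k - 6. ✓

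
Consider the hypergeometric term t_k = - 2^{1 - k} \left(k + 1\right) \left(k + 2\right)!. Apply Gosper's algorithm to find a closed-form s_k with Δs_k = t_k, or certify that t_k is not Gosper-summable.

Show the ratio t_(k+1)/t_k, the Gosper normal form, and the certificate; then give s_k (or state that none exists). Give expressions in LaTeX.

The ratio is (k + 2)*(k + 3)/(2*(k + 1)).
Factor: A=k/2 + 3/2; B=1; C=k + 1.
Solve (k/2 + 3/2)·f(k+1) − (1)·f(k) = k + 1.
Bound: deg f ≤ 0.
A polynomial solution: f(k) = 2.
So s_k = (B(k−1)f/C)·t_k = (2/(k + 1))·t_k = -2**(2 - k)*factorial(k + 2).
Check: Δs_k = -2**(1 - k)*(k + 1)*factorial(k + 2). ✓

s_k = - 2^{2 - k} \left(k + 2\right)!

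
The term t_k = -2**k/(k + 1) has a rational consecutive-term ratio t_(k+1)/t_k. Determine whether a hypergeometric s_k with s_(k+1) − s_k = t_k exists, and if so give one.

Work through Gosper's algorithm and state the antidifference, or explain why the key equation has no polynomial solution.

Step 1: r(k) = 2*(k + 1)/(k + 2).
Factor: A=2*k + 2; B=k + 2; C=1.
f must satisfy (2*k + 2)·f(k+1) − (k + 1)·f(k) = 1.
Degrees (1,1,0) ⇒ d ≤ -1.
Bound -1 < 0, so the key equation has no polynomial solution.

no hypergeometric antidifference exists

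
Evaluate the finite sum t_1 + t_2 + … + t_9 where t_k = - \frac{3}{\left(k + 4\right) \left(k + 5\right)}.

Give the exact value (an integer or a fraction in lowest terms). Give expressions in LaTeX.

Compute t_(k+1)/t_k: get (k + 4)/(k + 6).
Factor: A=k + 4; B=k + 6; C=1.
f must satisfy (k + 4)·f(k+1) − (k + 5)·f(k) = 1.
Bound: deg f ≤ 1.
Coefficient equations give f(k) = k/4.
Get s_k = R·t_k = -3*k/(4*k + 16) with R(k) = B(k−1)f(k)/C(k) = k*(k + 5)/4.
Δs = -3/(k**2 + 9*k + 20), as required.
Telescoping: Σ = s_(10) − s_(1) = -15/28 − (-3/20) = -27/70.

Σ = -27/70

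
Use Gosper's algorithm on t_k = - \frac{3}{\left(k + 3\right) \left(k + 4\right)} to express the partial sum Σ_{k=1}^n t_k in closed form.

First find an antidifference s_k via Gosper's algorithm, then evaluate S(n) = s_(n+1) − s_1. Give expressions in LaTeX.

S(n) = - \frac{3 n}{4 n + 16}

t_(k+1)/t_k = (k + 3)/(k + 5).
A = k + 3, B = k + 5, C = 1.
Solve (k + 3)·f(k+1) − (k + 4)·f(k) = 1.
deg f ≤ 1 (via 1,1,0).
Solving with deg f ≤ 1: f(k) = k/3.
So s_k = (B(k−1)f/C)·t_k = (k*(k + 4)/3)·t_k = -k/(k + 3).
Check: Δs_k = -3/(k**2 + 7*k + 12). ✓
Σ_(k=1)^n t_k = s_(n+1) − s_(1) = ((-n - 1)/(n + 4)) − (-1/4), i.e. -3*n/(4*n + 16).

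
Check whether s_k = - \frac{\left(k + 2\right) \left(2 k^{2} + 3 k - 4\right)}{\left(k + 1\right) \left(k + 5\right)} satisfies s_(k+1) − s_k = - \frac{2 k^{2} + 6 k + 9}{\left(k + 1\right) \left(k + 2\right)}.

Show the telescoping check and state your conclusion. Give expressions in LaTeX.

Invalid: residual \frac{3 \left(9 k^{2} + 37 k + 53\right)}{k^{4} + 14 k^{3} + 65 k^{2} + 112 k + 60} ≠ 0.

s_(k+1) = -(k + 3)*(3*k + 2*(k + 1)**2 - 1)/((k + 2)*(k + 6))
s_(k+1) − s_k = (-2*k**4 - 28*k**3 - 108*k**2 - 168*k - 111)/(k**4 + 14*k**3 + 65*k**2 + 112*k + 60)
(s_(k+1) − s_k) − t_k = 3*(9*k**2 + 37*k + 53)/(k**4 + 14*k**3 + 65*k**2 + 112*k + 60)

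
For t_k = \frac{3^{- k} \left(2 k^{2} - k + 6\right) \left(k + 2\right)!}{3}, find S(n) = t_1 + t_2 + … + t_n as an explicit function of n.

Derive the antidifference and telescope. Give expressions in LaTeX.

S(n) = 2 + \frac{2 \cdot 3^{- n} n \left(n + 3\right)!}{3} - \frac{3^{- n} \left(n + 3\right)!}{3}

r(k) = (k + 3)*(-k + 2*(k + 1)**2 + 5)/(3*(2*k**2 - k + 6)) after simplifying.
Factor: A=k/3 + 1; B=1; C=k**2 - k/2 + 3.
Solve (k/3 + 1)·f(k+1) − (1)·f(k) = k**2 - k/2 + 3.
d = 1 from the (1,0,2) case.
Coefficient equations give f(k) = 3*(2*k - 3)/2.
Then R = B(k−1)f/C = 3*(2*k - 3)/(2*k**2 - k + 6), so s_k = R(k)·t_k = (2*k - 3)*factorial(k + 2)/3**k.
Verify: (2*k**2 - k + 6)*factorial(k + 2)/(3*3**k) matches t_k.
Evaluate: s_(n+1) = 3**(-n - 1)*(2*n - 1)*factorial(n + 3); subtract s_(1) = -2 ⇒ S(n) = 2 + 2*n*factorial(n + 3)/(3*3**n) - factorial(n + 3)/(3*3**n).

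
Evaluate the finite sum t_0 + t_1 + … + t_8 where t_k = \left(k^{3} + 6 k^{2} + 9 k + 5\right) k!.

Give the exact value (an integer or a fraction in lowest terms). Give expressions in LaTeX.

t_(k+1)/t_k = (k**4 + 10*k**3 + 33*k**2 + 45*k + 21)/(k**3 + 6*k**2 + 9*k + 5).
Take A(k)=k + 1, B(k)=1, C(k)=k**3 + 6*k**2 + 9*k + 5.
Set up (k + 1)·f(k+1) − (1)·f(k) − (k**3 + 6*k**2 + 9*k + 5) = 0.
Bound: deg f ≤ 2.
Coefficient equations give f(k) = k**2 + 4*k + 2.
R(k) = B(k−1)·f(k)/C(k) = (k**2 + 4*k + 2)/(k**3 + 6*k**2 + 9*k + 5); s_k = R·t_k = (k**2 + 4*k + 2)*factorial(k).
s_(k+1) − s_k = (k**3 + 6*k**2 + 9*k + 5)*factorial(k) = t_k.
Σ_(k=0)^(8) t_k = s_(9) − s_(0) = 43182720 − (2) = 43182718.

Σ = 43182718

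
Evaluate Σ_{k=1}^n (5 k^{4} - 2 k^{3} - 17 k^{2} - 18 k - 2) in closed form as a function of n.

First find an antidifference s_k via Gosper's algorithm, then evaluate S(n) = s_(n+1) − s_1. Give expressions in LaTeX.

S(n) = n \left(n^{4} + 2 n^{3} - 5 n^{2} - 18 n - 14\right)

The ratio is (5*k**4 + 18*k**3 + 7*k**2 - 38*k - 34)/(5*k**4 - 2*k**3 - 17*k**2 - 18*k - 2).
Take A(k)=1, B(k)=1, C(k)=k**4 - 2*k**3/5 - 17*k**2/5 - 18*k/5 - 2/5.
f must satisfy (1)·f(k+1) − (1)·f(k) = k**4 - 2*k**3/5 - 17*k**2/5 - 18*k/5 - 2/5.
Degrees (0,0,4) ⇒ d ≤ 5.
Coefficient equations give f(k) = k*(k**4 - 3*k**3 - 3*k**2 - k + 4)/5.
Get s_k = R·t_k = k*(k**4 - 3*k**3 - 3*k**2 - k + 4) with R(k) = B(k−1)f(k)/C(k) = k*(k**4 - 3*k**3 - 3*k**2 - k + 4)/(5*k**4 - 2*k**3 - 17*k**2 - 18*k - 2).
Verify: 5*k**4 - 2*k**3 - 17*k**2 - 18*k - 2 matches t_k.
Telescope: S(n) = s_(n+1) − s_(1) = n**5 + 2*n**4 - 5*n**3 - 18*n**2 - 14*n - 2 − (-2) = n*(n**4 + 2*n**3 - 5*n**2 - 18*n - 14).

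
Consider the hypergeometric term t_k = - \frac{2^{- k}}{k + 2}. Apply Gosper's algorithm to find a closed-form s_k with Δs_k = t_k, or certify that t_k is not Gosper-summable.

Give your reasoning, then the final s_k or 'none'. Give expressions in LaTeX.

t_(k+1)/t_k = (k + 2)/(2*(k + 3)).
Take A(k)=k/2 + 1, B(k)=k + 3, C(k)=1.
Set up (k/2 + 1)·f(k+1) − (k + 2)·f(k) − (1) = 0.
Bound: deg f ≤ -1.
d = -1 < 0 ⇒ no nonzero polynomial f; not summable.

none — t_k is not Gosper-summable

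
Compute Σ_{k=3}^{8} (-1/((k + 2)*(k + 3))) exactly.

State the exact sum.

Σ = -6/55

Step 1: r(k) = (k + 2)/(k + 4).
Normal form (A,B,C) = (k + 2, k + 4, 1).
Need (k + 2)·f(k+1) − (k + 3)·f(k) = 1.
d = 1 from the (1,1,0) case.
Coefficient equations give f(k) = k/2.
So s_k = (B(k−1)f/C)·t_k = (k*(k + 3)/2)·t_k = -k/(2*k + 4).
Verify: -1/(k**2 + 5*k + 6) matches t_k.
Sum = s_(9) − s_(3); s_(9) = -9/22, s_(3) = -3/10 ⇒ -6/55.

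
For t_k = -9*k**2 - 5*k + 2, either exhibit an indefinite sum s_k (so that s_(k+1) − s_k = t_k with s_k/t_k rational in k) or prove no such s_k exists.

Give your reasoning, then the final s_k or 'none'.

t_(k+1)/t_k = (9*k**2 + 23*k + 12)/(9*k**2 + 5*k - 2).
So A=1 and B=1, with C=k**2 + 5*k/9 - 2/9.
Key eq: (1)·f(k+1) = (1)·f(k) + (k**2 + 5*k/9 - 2/9).
deg f ≤ 3 (via 0,0,2).
Match coefficients ⇒ f(k) = k*(3*k**2 - 2*k - 3)/9.
Get s_k = R·t_k = k*(-3*k**2 + 2*k + 3) with R(k) = B(k−1)f(k)/C(k) = k*(3*k**2 - 2*k - 3)/(9*k**2 + 5*k - 2).
Verify: -9*k**2 - 5*k + 2 matches t_k.

s_k = k*(-3*k**2 + 2*k + 3)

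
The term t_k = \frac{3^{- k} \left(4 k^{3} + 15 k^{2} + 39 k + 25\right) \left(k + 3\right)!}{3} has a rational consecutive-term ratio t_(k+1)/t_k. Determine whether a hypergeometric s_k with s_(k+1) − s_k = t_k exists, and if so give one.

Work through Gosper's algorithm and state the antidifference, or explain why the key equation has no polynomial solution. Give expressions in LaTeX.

Compute t_(k+1)/t_k: get (4*k**4 + 43*k**3 + 189*k**2 + 407*k + 332)/(3*(4*k**3 + 15*k**2 + 39*k + 25)).
Factor: A=k/3 + 4/3; B=1; C=k**3 + 15*k**2/4 + 39*k/4 + 25/4.
Key eq: (k/3 + 4/3)·f(k+1) = (1)·f(k) + (k**3 + 15*k**2/4 + 39*k/4 + 25/4).
Degrees (1,0,3) ⇒ d ≤ 2.
Solving with deg f ≤ 2: f(k) = 3*(4*k**2 + 3*k - 3)/4.
Then R = B(k−1)f/C = 3*(4*k**2 + 3*k - 3)/(4*k**3 + 15*k**2 + 39*k + 25), so s_k = R(k)·t_k = (4*k**2 + 3*k - 3)*factorial(k + 3)/3**k.
Δs = (4*k**3 + 15*k**2 + 39*k + 25)*factorial(k + 3)/(3*3**k), as required.

s_k = 3^{- k} \left(4 k^{2} + 3 k - 3\right) \left(k + 3\right)!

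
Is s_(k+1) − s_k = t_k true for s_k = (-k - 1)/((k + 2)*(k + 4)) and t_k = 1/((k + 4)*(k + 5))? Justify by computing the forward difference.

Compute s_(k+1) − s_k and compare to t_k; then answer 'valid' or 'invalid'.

s_(k+1) = (-k - 2)/((k + 3)*(k + 5))
s_(k+1) − s_k = (k**2 + 3*k - 1)/(k**4 + 14*k**3 + 71*k**2 + 154*k + 120)
(s_(k+1) − s_k) − t_k = (-2*k - 7)/(k**4 + 14*k**3 + 71*k**2 + 154*k + 120)

Invalid: residual (-2*k - 7)/(k**4 + 14*k**3 + 71*k**2 + 154*k + 120) ≠ 0.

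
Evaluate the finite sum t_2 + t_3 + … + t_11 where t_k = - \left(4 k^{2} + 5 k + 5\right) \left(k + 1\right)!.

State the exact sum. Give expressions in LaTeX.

Σ = -280215935970

t_(k+1)/t_k = (k + 2)*(5*k + 4*(k + 1)**2 + 10)/(4*k**2 + 5*k + 5).
A = k + 2, B = 1, C = k**2 + 5*k/4 + 5/4.
Set up (k + 2)·f(k+1) − (1)·f(k) − (k**2 + 5*k/4 + 5/4) = 0.
d = 1 from the (1,0,2) case.
A polynomial solution: f(k) = (4*k - 3)/4.
Get s_k = R·t_k = -(4*k - 3)*factorial(k + 1) with R(k) = B(k−1)f(k)/C(k) = (4*k - 3)/(4*k**2 + 5*k + 5).
Δs = -(4*k**2 + 5*k + 5)*factorial(k + 1), as required.
Telescoping: Σ = s_(12) − s_(2) = -280215936000 − (-30) = -280215935970.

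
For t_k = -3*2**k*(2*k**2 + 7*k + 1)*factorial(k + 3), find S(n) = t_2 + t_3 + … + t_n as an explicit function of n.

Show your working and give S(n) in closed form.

S(n) = -6*2**n*n*factorial(n + 4) + 1440

The ratio is 2*(2*k**3 + 19*k**2 + 54*k + 40)/(2*k**2 + 7*k + 1).
Gosper form: A/B · C(k+1)/C(k) with A=2*k + 8, B=1, C=k**2 + 7*k/2 + 1/2.
Need (2*k + 8)·f(k+1) − (1)·f(k) = k**2 + 7*k/2 + 1/2.
deg f ≤ 1 (via 1,0,2).
Match coefficients ⇒ f(k) = (k - 1)/2.
Get s_k = R·t_k = -3*2**k*(k - 1)*factorial(k + 3) with R(k) = B(k−1)f(k)/C(k) = (k - 1)/(2*k**2 + 7*k + 1).
Δs = -3*2**k*(2*k**2 + 7*k + 1)*factorial(k + 3), as required.
Σ_(k=2)^n t_k = s_(n+1) − s_(2) = (-6*2**n*n*factorial(n + 4)) − (-1440), i.e. -6*2**n*n*factorial(n + 4) + 1440.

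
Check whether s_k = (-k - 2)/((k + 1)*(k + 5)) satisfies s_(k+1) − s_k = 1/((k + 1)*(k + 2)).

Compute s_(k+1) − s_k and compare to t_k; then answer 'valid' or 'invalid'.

Invalid: residual 3*(-2*k - 7)/(k**4 + 14*k**3 + 65*k**2 + 112*k + 60) ≠ 0.

s_(k+1) = (-k - 3)/((k + 2)*(k + 6))
s_(k+1) − s_k = (k**2 + 5*k + 9)/(k**4 + 14*k**3 + 65*k**2 + 112*k + 60)
(s_(k+1) − s_k) − t_k = 3*(-2*k - 7)/(k**4 + 14*k**3 + 65*k**2 + 112*k + 60)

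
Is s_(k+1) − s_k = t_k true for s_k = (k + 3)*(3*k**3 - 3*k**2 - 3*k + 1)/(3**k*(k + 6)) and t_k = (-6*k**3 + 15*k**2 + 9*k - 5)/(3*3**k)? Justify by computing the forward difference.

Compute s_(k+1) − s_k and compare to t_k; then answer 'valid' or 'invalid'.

s_(k+1) = (3*k**4 + 18*k**3 + 24*k**2 - 2*k - 8)/(3*3**k*(k + 7))
s_(k+1) − s_k = (-6*k**5 - 45*k**4 + 42*k**3 + 418*k**2 + 139*k - 111)/(3*3**k*(k**2 + 13*k + 42))
(s_(k+1) − s_k) − t_k = (6*k**4 + 30*k**3 - 108*k**2 - 58*k + 33)/(3**k*(k**2 + 13*k + 42))

Invalid: residual (6*k**4 + 30*k**3 - 108*k**2 - 58*k + 33)/(3**k*(k**2 + 13*k + 42)) ≠ 0.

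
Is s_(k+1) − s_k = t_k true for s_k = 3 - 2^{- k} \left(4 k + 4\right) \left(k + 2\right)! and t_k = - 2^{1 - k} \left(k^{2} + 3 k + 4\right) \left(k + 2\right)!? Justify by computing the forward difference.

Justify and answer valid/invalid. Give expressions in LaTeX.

Valid — Δs_k = t_k.

s_(k+1) = -2**(-k - 1)*(4*k + 8)*factorial(k + 3) + 3
s_(k+1) − s_k = -2**(1 - k)*(k**2 + 3*k + 4)*factorial(k + 2)
(s_(k+1) − s_k) − t_k = 0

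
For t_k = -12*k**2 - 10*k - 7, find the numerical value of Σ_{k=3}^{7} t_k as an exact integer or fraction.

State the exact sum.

Σ = -1905

t_(k+1)/t_k = (12*k**2 + 34*k + 29)/(12*k**2 + 10*k + 7).
Factor: A=1; B=1; C=k**2 + 5*k/6 + 7/12.
Set up (1)·f(k+1) − (1)·f(k) − (k**2 + 5*k/6 + 7/12) = 0.
d = 3 from the (0,0,2) case.
Solve for f: f(k) = k*(4*k**2 - k + 4)/12 (degree 3 ≤ 3).
Then R = B(k−1)f/C = k*(4*k**2 - k + 4)/(12*k**2 + 10*k + 7), so s_k = R(k)·t_k = k*(-4*k**2 + k - 4).
Check: Δs_k = -12*k**2 - 10*k - 7. ✓
Evaluate s at k=8 and k=3: -2016 and -111; difference -1905.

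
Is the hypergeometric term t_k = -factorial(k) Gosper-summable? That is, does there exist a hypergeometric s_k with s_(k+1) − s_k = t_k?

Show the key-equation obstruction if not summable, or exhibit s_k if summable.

No — negative degree bound, so no certificate f.

Ratio r(k) = k + 1.
Gosper form: A/B · C(k+1)/C(k) with A=k + 1, B=1, C=1.
f must satisfy (k + 1)·f(k+1) − (1)·f(k) = 1.
From deg A=1, deg B=0, deg C=0: d=-1.
Bound -1 < 0, so the key equation has no polynomial solution.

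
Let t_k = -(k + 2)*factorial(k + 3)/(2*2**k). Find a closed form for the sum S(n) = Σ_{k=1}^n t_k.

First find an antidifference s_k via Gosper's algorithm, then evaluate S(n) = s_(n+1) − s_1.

Step 1: r(k) = (k + 3)*(k + 4)/(2*(k + 2)).
So A=k/2 + 2 and B=1, with C=k + 2.
f must satisfy (k/2 + 2)·f(k+1) − (1)·f(k) = k + 2.
d = 0 from the (1,0,1) case.
Coefficient equations give f(k) = 2.
Then R = B(k−1)f/C = 2/(k + 2), so s_k = R(k)·t_k = -factorial(k + 3)/2**k.
Check: Δs_k = -(k + 2)*factorial(k + 3)/(2*2**k). ✓
Telescope: S(n) = s_(n+1) − s_(1) = -2**(-n - 1)*factorial(n + 4) − (-12) = 12 - factorial(n + 4)/(2*2**n).

S(n) = 12 - factorial(n + 4)/(2*2**n)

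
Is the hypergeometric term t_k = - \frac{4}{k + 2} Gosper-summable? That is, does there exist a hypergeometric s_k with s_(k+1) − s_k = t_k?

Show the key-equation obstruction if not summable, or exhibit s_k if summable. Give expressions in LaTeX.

No; the coefficient equations for f are inconsistent.

Ratio r(k) = (k + 2)/(k + 3).
Normal form (A,B,C) = (k + 2, k + 3, 1).
Key eq: (k + 2)·f(k+1) = (k + 2)·f(k) + (1).
Degrees (1,1,0) ⇒ d ≤ 0.
Generic f = c0 gives residual -1; -1 = 0 cannot hold, so t_k is not Gosper-summable.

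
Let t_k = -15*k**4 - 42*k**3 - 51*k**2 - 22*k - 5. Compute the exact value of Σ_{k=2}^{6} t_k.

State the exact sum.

Σ = -57645

The ratio is (15*k**4 + 102*k**3 + 267*k**2 + 310*k + 135)/(15*k**4 + 42*k**3 + 51*k**2 + 22*k + 5).
Factor: A=1; B=1; C=k**4 + 14*k**3/5 + 17*k**2/5 + 22*k/15 + 1/3.
Need (1)·f(k+1) − (1)·f(k) = k**4 + 14*k**3/5 + 17*k**2/5 + 22*k/15 + 1/3.
Bound: deg f ≤ 5.
A polynomial solution: f(k) = k*(k**2 + 2*k + 2)*(3*k**2 - 3*k + 1)/15.
Certificate R = B(k−1)f/C = k*(k**2 + 2*k + 2)*(3*k**2 - 3*k + 1)/(15*k**4 + 42*k**3 + 51*k**2 + 22*k + 5) gives s_k = k*(-3*k**4 - 3*k**3 - k**2 + 4*k - 2).
s_(k+1) − s_k = -15*k**4 - 42*k**3 - 51*k**2 - 22*k - 5 = t_k.
Evaluate s at k=7 and k=2: -57785 and -140; difference -57645.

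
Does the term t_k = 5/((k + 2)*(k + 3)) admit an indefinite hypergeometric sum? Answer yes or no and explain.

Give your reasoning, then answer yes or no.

Yes. s_k = 5*k/(2*(k + 2)).

r(k) = (k + 2)/(k + 4) after simplifying.
Normal form (A,B,C) = (k + 2, k + 4, 1).
Set up (k + 2)·f(k+1) − (k + 3)·f(k) − (1) = 0.
d = 1 from the (1,1,0) case.
Coefficient equations give f(k) = k/2.
Then R = B(k−1)f/C = k*(k + 3)/2, so s_k = R(k)·t_k = 5*k/(2*(k + 2)).
Verify: 5/(k**2 + 5*k + 6) matches t_k.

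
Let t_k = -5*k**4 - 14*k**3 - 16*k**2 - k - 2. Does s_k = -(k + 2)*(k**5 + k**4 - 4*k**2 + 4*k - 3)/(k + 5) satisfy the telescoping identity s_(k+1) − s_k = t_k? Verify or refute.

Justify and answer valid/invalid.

Invalid: residual 3*(4*k**5 + 38*k**4 + 86*k**3 + 85*k**2 + 3*k + 13)/(k**2 + 11*k + 30) ≠ 0.

s_(k+1) = -(k + 3)*(4*k + (k + 1)**5 + (k + 1)**4 - 4*(k + 1)**2 + 1)/(k + 6)
s_(k+1) − s_k = (-5*k**6 - 57*k**5 - 206*k**4 - 339*k**3 - 238*k**2 - 43*k - 21)/(k**2 + 11*k + 30)
(s_(k+1) − s_k) − t_k = 3*(4*k**5 + 38*k**4 + 86*k**3 + 85*k**2 + 3*k + 13)/(k**2 + 11*k + 30)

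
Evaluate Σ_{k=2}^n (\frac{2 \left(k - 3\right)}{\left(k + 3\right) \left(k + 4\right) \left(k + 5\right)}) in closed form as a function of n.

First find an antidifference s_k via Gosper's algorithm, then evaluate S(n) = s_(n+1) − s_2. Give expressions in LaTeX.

S(n) = \frac{2 \left(n^{2} - 6 n + 5\right)}{15 \left(n^{2} + 9 n + 20\right)}

Step 1: r(k) = (k - 2)*(k + 3)/((k - 3)*(k + 6)).
Factor: A=k + 3; B=k + 6; C=k - 3.
Solve (k + 3)·f(k+1) − (k + 5)·f(k) = k - 3.
From deg A=1, deg B=1, deg C=1: d=2.
A polynomial solution: f(k) = -k.
Then R = B(k−1)f/C = -k*(k + 5)/(k - 3), so s_k = R(k)·t_k = -2*k/((k + 3)*(k + 4)).
Verify: 2*(k - 3)/(k**3 + 12*k**2 + 47*k + 60) matches t_k.
Σ_(k=2)^n t_k = s_(n+1) − s_(2) = (2*(-n - 1)/(n**2 + 9*n + 20)) − (-2/15), i.e. 2*(n**2 - 6*n + 5)/(15*(n**2 + 9*n + 20)).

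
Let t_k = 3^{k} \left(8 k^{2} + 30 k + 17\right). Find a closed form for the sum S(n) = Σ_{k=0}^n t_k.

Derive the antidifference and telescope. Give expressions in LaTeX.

S(n) = 12 \cdot 3^{n} n^{2} + 33 \cdot 3^{n} n + 15 \cdot 3^{n} + 2

The ratio is 3*(8*k**2 + 46*k + 55)/(8*k**2 + 30*k + 17).
Factor: A=3; B=1; C=k**2 + 15*k/4 + 17/8.
Set up (3)·f(k+1) − (1)·f(k) − (k**2 + 15*k/4 + 17/8) = 0.
Bound: deg f ≤ 2.
A polynomial solution: f(k) = (4*k**2 + 3*k - 2)/8.
So s_k = (B(k−1)f/C)·t_k = ((4*k**2 + 3*k - 2)/(8*k**2 + 30*k + 17))·t_k = 3**k*(4*k**2 + 3*k - 2).
Verify: 3**k*(8*k**2 + 30*k + 17) matches t_k.
Evaluate: s_(n+1) = 3**(n + 1)*(4*n**2 + 11*n + 5); subtract s_(0) = -2 ⇒ S(n) = 12*3**n*n**2 + 33*3**n*n + 15*3**n + 2.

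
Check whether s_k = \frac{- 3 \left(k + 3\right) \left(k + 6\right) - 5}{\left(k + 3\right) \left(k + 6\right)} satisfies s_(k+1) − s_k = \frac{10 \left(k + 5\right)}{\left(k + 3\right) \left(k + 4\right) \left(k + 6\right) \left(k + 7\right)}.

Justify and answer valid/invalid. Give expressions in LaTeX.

valid; difference matches t_k

s_(k+1) = (-3*(k + 4)*(k + 7) - 5)/((k + 4)*(k + 7))
s_(k+1) − s_k = 10*(k + 5)/(k**4 + 20*k**3 + 145*k**2 + 450*k + 504)
(s_(k+1) − s_k) − t_k = 0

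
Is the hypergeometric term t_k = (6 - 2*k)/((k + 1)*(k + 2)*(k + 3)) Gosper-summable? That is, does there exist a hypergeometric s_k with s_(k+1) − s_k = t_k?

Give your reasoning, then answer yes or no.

Step 1: r(k) = (k - 2)*(k + 1)/((k - 3)*(k + 4)).
Gosper form: A/B · C(k+1)/C(k) with A=k + 1, B=k + 4, C=k - 3.
f must satisfy (k + 1)·f(k+1) − (k + 3)·f(k) = k - 3.
d = 2 from the (1,1,1) case.
Solve for f: f(k) = -k*(k + 5)/2 (degree 2 ≤ 2).
So s_k = (B(k−1)f/C)·t_k = (-k*(k + 3)*(k + 5)/(2*(k - 3)))·t_k = k*(k + 5)/((k + 1)*(k + 2)).
Verify: 2*(3 - k)/(k**3 + 6*k**2 + 11*k + 6) matches t_k.

Yes. s_k = k*(k + 5)/((k + 1)*(k + 2)).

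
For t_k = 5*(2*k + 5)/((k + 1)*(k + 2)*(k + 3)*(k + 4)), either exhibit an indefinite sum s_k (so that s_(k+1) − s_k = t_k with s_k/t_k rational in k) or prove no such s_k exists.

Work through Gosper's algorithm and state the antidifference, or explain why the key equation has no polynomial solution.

s_k = 5*k*(k + 4)/(3*(k**2 + 4*k + 3))

r(k) = (k + 1)*(2*k + 7)/((k + 5)*(2*k + 5)) after simplifying.
A = k + 1, B = k + 5, C = k + 5/2.
Need (k + 1)·f(k+1) − (k + 4)·f(k) = k + 5/2.
deg f ≤ 3 (via 1,1,1).
A polynomial solution: f(k) = k*(k + 2)*(k + 4)/6.
R(k) = B(k−1)·f(k)/C(k) = k*(k + 2)*(k + 4)**2/(3*(2*k + 5)); s_k = R·t_k = 5*k*(k + 4)/(3*(k**2 + 4*k + 3)).
s_(k+1) − s_k = 5*(2*k + 5)/(k**4 + 10*k**3 + 35*k**2 + 50*k + 24) = t_k.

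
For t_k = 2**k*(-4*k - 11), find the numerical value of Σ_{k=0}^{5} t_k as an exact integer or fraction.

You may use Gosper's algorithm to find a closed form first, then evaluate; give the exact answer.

Σ = -1725

Compute t_(k+1)/t_k: get 2*(4*k + 15)/(4*k + 11).
A = 2, B = 1, C = k + 11/4.
Set up (2)·f(k+1) − (1)·f(k) − (k + 11/4) = 0.
d = 1 from the (0,0,1) case.
Solve for f: f(k) = (4*k + 3)/4 (degree 1 ≤ 1).
Get s_k = R·t_k = 2**k*(-4*k - 3) with R(k) = B(k−1)f(k)/C(k) = (4*k + 3)/(4*k + 11).
Δs = 2**k*(-4*k - 11), as required.
Σ_(k=0)^(5) t_k = s_(6) − s_(0) = -1728 − (-3) = -1725.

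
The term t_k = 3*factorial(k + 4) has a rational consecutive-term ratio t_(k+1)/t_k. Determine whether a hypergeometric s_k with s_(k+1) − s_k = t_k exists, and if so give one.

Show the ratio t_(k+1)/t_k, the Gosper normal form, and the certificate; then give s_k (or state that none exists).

none (Gosper's algorithm certifies no s_k)

The ratio is k + 5.
A = k + 5, B = 1, C = 1.
f must satisfy (k + 5)·f(k+1) − (1)·f(k) = 1.
From deg A=1, deg B=0, deg C=0: d=-1.
d = -1 < 0 ⇒ no nonzero polynomial f; not summable.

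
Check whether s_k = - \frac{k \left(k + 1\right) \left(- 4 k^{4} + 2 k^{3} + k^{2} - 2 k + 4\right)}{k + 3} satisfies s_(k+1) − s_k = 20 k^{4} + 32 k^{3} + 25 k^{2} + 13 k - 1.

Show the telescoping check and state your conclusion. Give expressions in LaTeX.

Invalid: residual \frac{2 \left(- 16 k^{5} - 94 k^{4} - 122 k^{3} - 86 k^{2} - 42 k + 3\right)}{k^{2} + 7 k + 12} ≠ 0.

s_(k+1) = (4*k**6 + 26*k**5 + 67*k**4 + 89*k**3 + 63*k**2 + 17*k - 2)/(k + 4)
s_(k+1) − s_k = (20*k**6 + 140*k**5 + 301*k**4 + 328*k**3 + 218*k**2 + 65*k - 6)/(k**2 + 7*k + 12)
(s_(k+1) − s_k) − t_k = 2*(-16*k**5 - 94*k**4 - 122*k**3 - 86*k**2 - 42*k + 3)/(k**2 + 7*k + 12)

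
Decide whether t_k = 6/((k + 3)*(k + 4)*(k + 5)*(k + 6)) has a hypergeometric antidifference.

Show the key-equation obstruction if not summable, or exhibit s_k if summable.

Yes. s_k = k*(k**2 + 12*k + 47)/(30*(k + 3)*(k + 4)*(k + 5)).

t_(k+1)/t_k = (k + 3)/(k + 7).
So A=k + 3 and B=k + 7, with C=1.
Solve (k + 3)·f(k+1) − (k + 6)·f(k) = 1.
Bound: deg f ≤ 3.
Solving with deg f ≤ 3: f(k) = k*(k**2 + 12*k + 47)/180.
Then R = B(k−1)f/C = k*(k + 6)*(k**2 + 12*k + 47)/180, so s_k = R(k)·t_k = k*(k**2 + 12*k + 47)/(30*(k + 3)*(k + 4)*(k + 5)).
Δs = 6/(k**4 + 18*k**3 + 119*k**2 + 342*k + 360), as required.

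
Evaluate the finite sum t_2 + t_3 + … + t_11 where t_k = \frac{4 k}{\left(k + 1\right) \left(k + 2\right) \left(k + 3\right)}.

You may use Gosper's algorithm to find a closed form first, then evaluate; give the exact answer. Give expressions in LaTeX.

The ratio is (k + 1)**2/(k*(k + 4)).
Gosper form: A/B · C(k+1)/C(k) with A=k + 1, B=k + 4, C=k.
Need (k + 1)·f(k+1) − (k + 3)·f(k) = k.
deg f ≤ 2 (via 1,1,1).
A polynomial solution: f(k) = k*(k - 1)/4.
So s_k = (B(k−1)f/C)·t_k = ((k - 1)*(k + 3)/4)·t_k = k*(k - 1)/((k + 1)*(k + 2)).
s_(k+1) − s_k = 4*k/(k**3 + 6*k**2 + 11*k + 6) = t_k.
Σ_(k=2)^(11) t_k = s_(12) − s_(2) = 66/91 − (1/6) = 305/546.

Σ = 305/546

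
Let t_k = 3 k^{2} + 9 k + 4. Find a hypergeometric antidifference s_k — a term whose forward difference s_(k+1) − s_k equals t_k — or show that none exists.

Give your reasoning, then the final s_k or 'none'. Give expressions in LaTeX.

r(k) = (3*k**2 + 15*k + 16)/(3*k**2 + 9*k + 4) after simplifying.
Factor: A=1; B=1; C=k**2 + 3*k + 4/3.
Solve (1)·f(k+1) − (1)·f(k) = k**2 + 3*k + 4/3.
Bound: deg f ≤ 3.
Coefficient equations give f(k) = k**2*(k + 3)/3.
So s_k = (B(k−1)f/C)·t_k = (k**2*(k + 3)/(3*k**2 + 9*k + 4))·t_k = k**2*(k + 3).
Check: Δs_k = 3*k**2 + 9*k + 4. ✓

s_k = k^{2} \left(k + 3\right)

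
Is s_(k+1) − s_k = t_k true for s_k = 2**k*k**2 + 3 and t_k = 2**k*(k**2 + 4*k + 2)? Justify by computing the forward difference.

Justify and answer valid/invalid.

s_(k+1) = 2**(k + 1)*(k + 1)**2 + 3
s_(k+1) − s_k = 2**k*(k**2 + 4*k + 2)
(s_(k+1) − s_k) − t_k = 0

Valid — Δs_k = t_k.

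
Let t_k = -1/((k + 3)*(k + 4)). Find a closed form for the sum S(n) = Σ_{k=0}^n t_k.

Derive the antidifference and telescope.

S(n) = (-n - 1)/(3*(n + 4))

The ratio is (k + 3)/(k + 5).
A = k + 3, B = k + 5, C = 1.
f must satisfy (k + 3)·f(k+1) − (k + 4)·f(k) = 1.
From deg A=1, deg B=1, deg C=0: d=1.
Match coefficients ⇒ f(k) = k/3.
Get s_k = R·t_k = -k/(3*k + 9) with R(k) = B(k−1)f(k)/C(k) = k*(k + 4)/3.
s_(k+1) − s_k = -1/(k**2 + 7*k + 12) = t_k.
s_(n+1) = (-n - 1)/(3*(n + 4)) and s_(0) = 0, so S(n) = (-n - 1)/(3*(n + 4)).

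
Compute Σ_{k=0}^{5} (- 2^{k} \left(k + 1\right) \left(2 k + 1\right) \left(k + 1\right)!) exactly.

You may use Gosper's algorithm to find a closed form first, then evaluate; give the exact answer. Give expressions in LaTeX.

r(k) = (k + 2)**2*(4*k + 6)/((k + 1)*(2*k + 1)) after simplifying.
A = 2*k + 4, B = 1, C = k**2 + 3*k/2 + 1/2.
Set up (2*k + 4)·f(k+1) − (1)·f(k) − (k**2 + 3*k/2 + 1/2) = 0.
Degrees (1,0,2) ⇒ d ≤ 1.
Match coefficients ⇒ f(k) = (k - 1)/2.
R(k) = B(k−1)·f(k)/C(k) = (k - 1)/((k + 1)*(2*k + 1)); s_k = R·t_k = -2**k*(k - 1)*factorial(k + 1).
s_(k+1) − s_k = -2**k*(k + 1)*(2*k + 1)*factorial(k + 1) = t_k.
Σ_(k=0)^(5) t_k = s_(6) − s_(0) = -1612800 − (1) = -1612801.

Σ = -1612801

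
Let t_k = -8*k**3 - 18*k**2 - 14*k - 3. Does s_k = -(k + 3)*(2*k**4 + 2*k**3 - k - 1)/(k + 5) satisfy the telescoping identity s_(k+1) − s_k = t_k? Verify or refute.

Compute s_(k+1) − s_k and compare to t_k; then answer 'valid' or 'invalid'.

s_(k+1) = (k + 4)*(k - 2*(k + 1)**4 - 2*(k + 1)**3 + 2)/(k + 6)
s_(k+1) − s_k = (-8*k**5 - 94*k**4 - 340*k**3 - 489*k**2 - 305*k - 58)/(k**2 + 11*k + 30)
(s_(k+1) − s_k) − t_k = 4*(3*k**4 + 28*k**3 + 52*k**2 + 37*k + 8)/(k**2 + 11*k + 30)

Invalid: residual 4*(3*k**4 + 28*k**3 + 52*k**2 + 37*k + 8)/(k**2 + 11*k + 30) ≠ 0.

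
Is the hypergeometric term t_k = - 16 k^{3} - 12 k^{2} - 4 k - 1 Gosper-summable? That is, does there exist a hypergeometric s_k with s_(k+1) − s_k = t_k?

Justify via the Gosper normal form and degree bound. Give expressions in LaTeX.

The ratio is (16*k**3 + 60*k**2 + 76*k + 33)/(16*k**3 + 12*k**2 + 4*k + 1).
Factor: A=1; B=1; C=k**3 + 3*k**2/4 + k/4 + 1/16.
Key eq: (1)·f(k+1) = (1)·f(k) + (k**3 + 3*k**2/4 + k/4 + 1/16).
deg f ≤ 4 (via 0,0,3).
Solving with deg f ≤ 4: f(k) = k*(4*k**3 - 4*k**2 + 1)/16.
So s_k = (B(k−1)f/C)·t_k = (k*(4*k**3 - 4*k**2 + 1)/((2*k + 1)*(8*k**2 + 2*k + 1)))·t_k = -4*k**4 + 4*k**3 - k.
Check: Δs_k = -16*k**3 - 12*k**2 - 4*k - 1. ✓

Yes. s_k = - 4 k^{4} + 4 k^{3} - k.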